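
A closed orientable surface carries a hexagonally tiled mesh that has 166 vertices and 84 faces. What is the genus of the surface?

2

Every face is a hexagon, so 2E = 6·84 = 504, giving E = 252.
χ = V − E + F = 166 − 252 + 84 = -2.
For a closed orientable surface χ = 2 − 2g, so g = (2 − (-2))/2 = 2.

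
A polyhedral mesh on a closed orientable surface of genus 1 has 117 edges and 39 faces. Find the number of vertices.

78

For a closed orientable surface of genus 1, χ = 2 − 2·1 = 0.
V = 0 + E − F = 0 + 117 − 39 = 78.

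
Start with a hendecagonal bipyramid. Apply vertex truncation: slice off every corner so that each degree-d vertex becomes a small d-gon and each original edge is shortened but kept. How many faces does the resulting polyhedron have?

The base solid has V = 13, E = 33, F = 22.
Truncation replaces each original edge-end by a new vertex, so V′ = 2E = 66.
Each original edge survives, and each old vertex of degree d contributes d new edges; summing degrees gives Σd = 2E, so E′ = E + 2E = 3E = 99.
Each original face survives and each original vertex becomes one new face: F′ = F + V = 35.

35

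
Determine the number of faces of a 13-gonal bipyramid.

26

A bipyramid over an n-gon has 2n triangular faces and n + 2 vertices: V = 13 + 2 = 15, E = 3·13 = 39, F = 2·13 = 26.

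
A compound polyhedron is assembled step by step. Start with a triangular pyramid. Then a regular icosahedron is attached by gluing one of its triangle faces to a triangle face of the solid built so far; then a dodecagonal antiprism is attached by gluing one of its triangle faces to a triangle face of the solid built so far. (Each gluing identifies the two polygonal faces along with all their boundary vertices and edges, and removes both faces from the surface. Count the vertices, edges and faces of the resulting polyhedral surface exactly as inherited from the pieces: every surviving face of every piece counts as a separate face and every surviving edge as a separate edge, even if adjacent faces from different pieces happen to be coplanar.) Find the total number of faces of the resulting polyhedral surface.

A triangular pyramid: V=4, E=6, F=4.
Attach a regular icosahedron (V=12, E=30, F=20) along a 3-gon: merge 3 vertices and 3 edges, delete both glued faces → V=13, E=33, F=22.
Attach a dodecagonal antiprism (V=24, E=48, F=26) along a 3-gon: merge 3 vertices and 3 edges, delete both glued faces → V=34, E=78, F=46.
Check: V − E + F = 34 − 78 + 46 = 2.

46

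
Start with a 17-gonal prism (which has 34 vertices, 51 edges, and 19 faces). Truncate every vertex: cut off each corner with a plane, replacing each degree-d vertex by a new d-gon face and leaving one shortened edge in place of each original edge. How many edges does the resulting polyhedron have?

153

Truncation replaces each original edge-end by a new vertex, so V′ = 2E = 102.
Each original edge survives, and each old vertex of degree d contributes d new edges; summing degrees gives Σd = 2E, so E′ = E + 2E = 3E = 153.
Each original face survives and each original vertex becomes one new face: F′ = F + V = 53.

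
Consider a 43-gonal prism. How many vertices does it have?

A prism on an n-gon has two n-gon bases and n rectangular sides: V = 2·43 = 86, E = 3·43 = 129, F = 43 + 2 = 45.

86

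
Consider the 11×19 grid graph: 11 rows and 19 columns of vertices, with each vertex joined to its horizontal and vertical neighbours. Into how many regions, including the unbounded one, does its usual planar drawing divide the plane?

The grid has V = 11·19 = 209 vertices and E = 11·18 + 19·10 = 388 edges.
F = 2 − V + E = 2 − 209 + 388 = 181.

181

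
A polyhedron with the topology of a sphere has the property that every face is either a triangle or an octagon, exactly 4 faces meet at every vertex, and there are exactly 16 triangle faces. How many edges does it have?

32

Let x be the number of octagons; then F = 16 + x.
Edge–face incidences: 2E = 3·16 + 8·x = 48 + 8x.
Every vertex has degree 4, so 4V = 2E.
Euler: V − E + F = 2 ⇒ (2E)/4 − E + (16 + x) = 2.
Multiply by 8: 2·(2E) − 4·(2E) + 8·(16 + x) = 16, i.e. 128 + 8x − 2·(48 + 8x) = 16.
Collecting terms: −8x + 32 = 16, so −8x = −16, so x = 2.
Then 2E = 48 + 8·2 = 64, so E = 32, V = 2E/4 = 16, F = 16 + 2 = 18.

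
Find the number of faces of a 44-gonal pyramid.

A pyramid on an n-gon base has one n-gon and n triangles: V = 44 + 1 = 45, E = 2·44 = 88, F = 44 + 1 = 45.
Check: V − E + F = 45 − 88 + 45 = 2.

45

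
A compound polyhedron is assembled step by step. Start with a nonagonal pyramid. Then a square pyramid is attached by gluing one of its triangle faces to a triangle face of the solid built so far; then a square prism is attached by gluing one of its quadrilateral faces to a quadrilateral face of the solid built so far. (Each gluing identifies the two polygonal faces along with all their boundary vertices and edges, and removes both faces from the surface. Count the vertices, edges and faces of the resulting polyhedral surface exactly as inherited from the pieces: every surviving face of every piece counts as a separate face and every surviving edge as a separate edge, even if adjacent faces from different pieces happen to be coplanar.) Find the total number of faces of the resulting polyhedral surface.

A nonagonal pyramid: V=10, E=18, F=10.
Attach a square pyramid (V=5, E=8, F=5) along a 3-gon: merge 3 vertices and 3 edges, delete both glued faces → V=12, E=23, F=13.
Attach a square prism (V=8, E=12, F=6) along a 4-gon: merge 4 vertices and 4 edges, delete both glued faces → V=16, E=31, F=17.
Check: V − E + F = 16 − 31 + 17 = 2.

17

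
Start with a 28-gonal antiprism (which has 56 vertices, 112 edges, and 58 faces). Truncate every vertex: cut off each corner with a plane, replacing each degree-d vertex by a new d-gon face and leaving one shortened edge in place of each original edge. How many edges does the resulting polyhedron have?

336

Truncation replaces each original edge-end by a new vertex, so V′ = 2E = 224.
Each original edge survives, and each old vertex of degree d contributes d new edges; summing degrees gives Σd = 2E, so E′ = E + 2E = 3E = 336.
Each original face survives and each original vertex becomes one new face: F′ = F + V = 114.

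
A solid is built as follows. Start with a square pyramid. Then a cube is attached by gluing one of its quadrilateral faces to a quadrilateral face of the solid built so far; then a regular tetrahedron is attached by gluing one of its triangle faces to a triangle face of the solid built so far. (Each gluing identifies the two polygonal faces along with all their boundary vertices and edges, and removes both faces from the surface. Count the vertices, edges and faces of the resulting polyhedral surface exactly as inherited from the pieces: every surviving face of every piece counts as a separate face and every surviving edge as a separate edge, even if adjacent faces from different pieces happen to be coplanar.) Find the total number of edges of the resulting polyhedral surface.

A square pyramid: V=5, E=8, F=5.
Attach a cube (V=8, E=12, F=6) along a 4-gon: merge 4 vertices and 4 edges, delete both glued faces → V=9, E=16, F=9.
Attach a regular tetrahedron (V=4, E=6, F=4) along a 3-gon: merge 3 vertices and 3 edges, delete both glued faces → V=10, E=19, F=11.
Check: V − E + F = 10 − 19 + 11 = 2.

19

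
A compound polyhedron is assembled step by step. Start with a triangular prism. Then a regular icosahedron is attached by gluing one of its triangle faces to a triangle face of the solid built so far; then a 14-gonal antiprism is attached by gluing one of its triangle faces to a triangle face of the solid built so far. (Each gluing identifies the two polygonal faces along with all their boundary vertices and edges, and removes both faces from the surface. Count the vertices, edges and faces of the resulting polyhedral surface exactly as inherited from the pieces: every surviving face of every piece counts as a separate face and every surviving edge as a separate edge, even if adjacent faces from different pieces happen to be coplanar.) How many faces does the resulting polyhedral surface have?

51

A triangular prism: V=6, E=9, F=5.
Attach a regular icosahedron (V=12, E=30, F=20) along a 3-gon: merge 3 vertices and 3 edges, delete both glued faces → V=15, E=36, F=23.
Attach a 14-gonal antiprism (V=28, E=56, F=30) along a 3-gon: merge 3 vertices and 3 edges, delete both glued faces → V=40, E=89, F=51.
Check: V − E + F = 40 − 89 + 51 = 2.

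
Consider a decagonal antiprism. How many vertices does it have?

20

An antiprism on an n-gon has two n-gon caps and 2n triangles: V = 2·10 = 20, E = 4·10 = 40, F = 2·10 + 2 = 22.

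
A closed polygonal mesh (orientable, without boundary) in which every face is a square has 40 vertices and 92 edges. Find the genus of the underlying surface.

Every face is a square and each edge borders two faces, so 4F = 2·92, giving F = 46.
χ = V − E + F = 40 − 92 + 46 = -6.
For a closed orientable surface χ = 2 − 2g, so g = (2 − (-6))/2 = 4.

4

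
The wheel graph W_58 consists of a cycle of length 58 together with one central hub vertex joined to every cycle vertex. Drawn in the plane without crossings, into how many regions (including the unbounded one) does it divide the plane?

59

W_58 has V = 58 + 1 = 59 vertices and E = 2·58 = 116 edges.
By Euler's formula F = 2 − V + E = 2 − 59 + 116 = 59.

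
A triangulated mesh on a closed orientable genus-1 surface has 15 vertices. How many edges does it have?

χ = 2 − 2·1 = 0, and every face is a triangle so 3F = 2E.
V − E + F = 0 with E = 3F/2 gives 15 − (3/2 − 1)·F = 0, so F = 30 and E = 45.

45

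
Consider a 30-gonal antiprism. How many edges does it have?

120

An antiprism on an n-gon has two n-gon caps and 2n triangles: V = 2·30 = 60, E = 4·30 = 120, F = 2·30 + 2 = 62.
Check: V − E + F = 60 − 120 + 62 = 2.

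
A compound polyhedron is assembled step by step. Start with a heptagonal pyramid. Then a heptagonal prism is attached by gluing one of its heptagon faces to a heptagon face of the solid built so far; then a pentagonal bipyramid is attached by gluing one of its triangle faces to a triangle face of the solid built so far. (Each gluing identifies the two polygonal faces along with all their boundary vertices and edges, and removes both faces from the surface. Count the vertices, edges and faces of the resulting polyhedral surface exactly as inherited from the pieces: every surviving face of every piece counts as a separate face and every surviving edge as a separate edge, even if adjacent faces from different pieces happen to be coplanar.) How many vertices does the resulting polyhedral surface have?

A heptagonal pyramid: V=8, E=14, F=8.
Attach a heptagonal prism (V=14, E=21, F=9) along a 7-gon: merge 7 vertices and 7 edges, delete both glued faces → V=15, E=28, F=15.
Attach a pentagonal bipyramid (V=7, E=15, F=10) along a 3-gon: merge 3 vertices and 3 edges, delete both glued faces → V=19, E=40, F=23.
Check: V − E + F = 19 − 40 + 23 = 2.

19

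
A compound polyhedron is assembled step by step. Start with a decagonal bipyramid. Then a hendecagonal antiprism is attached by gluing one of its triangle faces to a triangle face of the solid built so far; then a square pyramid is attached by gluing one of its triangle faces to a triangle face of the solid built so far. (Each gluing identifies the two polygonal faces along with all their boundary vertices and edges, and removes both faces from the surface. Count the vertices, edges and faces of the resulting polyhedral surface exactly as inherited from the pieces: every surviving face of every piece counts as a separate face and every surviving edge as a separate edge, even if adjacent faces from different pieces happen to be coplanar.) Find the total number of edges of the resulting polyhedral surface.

A decagonal bipyramid: V=12, E=30, F=20.
Attach a hendecagonal antiprism (V=22, E=44, F=24) along a 3-gon: merge 3 vertices and 3 edges, delete both glued faces → V=31, E=71, F=42.
Attach a square pyramid (V=5, E=8, F=5) along a 3-gon: merge 3 vertices and 3 edges, delete both glued faces → V=33, E=76, F=45.
Check: V − E + F = 33 − 76 + 45 = 2.

76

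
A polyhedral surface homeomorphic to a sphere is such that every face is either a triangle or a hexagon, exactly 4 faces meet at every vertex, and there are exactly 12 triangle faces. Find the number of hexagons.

2

Let x be the number of hexagons; then F = 12 + x.
Edge–face incidences: 2E = 3·12 + 6·x = 36 + 6x.
Every vertex has degree 4, so 4V = 2E.
Euler: V − E + F = 2 ⇒ (2E)/4 − E + (12 + x) = 2.
Multiply by 8: 2·(2E) − 4·(2E) + 8·(12 + x) = 16, i.e. 96 + 8x − 2·(36 + 6x) = 16.
Collecting terms: −4x + 24 = 16, so −4x = −8, so x = 2.
Then 2E = 36 + 6·2 = 48, so E = 24, V = 2E/4 = 12, F = 12 + 2 = 14.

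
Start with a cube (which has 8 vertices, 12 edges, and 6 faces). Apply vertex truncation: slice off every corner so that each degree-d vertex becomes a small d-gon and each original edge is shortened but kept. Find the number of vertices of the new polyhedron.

Truncation replaces each original edge-end by a new vertex, so V′ = 2E = 24.
Each original edge survives, and each old vertex of degree d contributes d new edges; summing degrees gives Σd = 2E, so E′ = E + 2E = 3E = 36.
Each original face survives and each original vertex becomes one new face: F′ = F + V = 14.

24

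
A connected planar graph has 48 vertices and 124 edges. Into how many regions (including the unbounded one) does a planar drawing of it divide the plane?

78

Euler's formula for a connected plane graph: V − E + F = 2, so F = 2 − 48 + 124 = 78.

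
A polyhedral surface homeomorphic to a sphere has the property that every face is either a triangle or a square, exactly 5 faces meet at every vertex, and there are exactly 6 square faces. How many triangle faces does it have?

Let x be the number of triangles; then F = 6 + x.
Edge–face incidences: 2E = 4·6 + 3·x = 24 + 3x.
Every vertex has degree 5, so 5V = 2E.
Euler: V − E + F = 2 ⇒ (2E)/5 − E + (6 + x) = 2.
Multiply by 10: 2·(2E) − 5·(2E) + 10·(6 + x) = 20, i.e. 60 + 10x − 3·(24 + 3x) = 20.
Collecting terms: x − 12 = 20, so x = 32.
Then 2E = 24 + 3·32 = 120, so E = 60, V = 2E/5 = 24, F = 6 + 32 = 38.

32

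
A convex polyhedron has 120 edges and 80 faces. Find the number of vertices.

42

Here V − E + F = 2.
V = 2 + E − F = 2 + 120 − 80 = 42.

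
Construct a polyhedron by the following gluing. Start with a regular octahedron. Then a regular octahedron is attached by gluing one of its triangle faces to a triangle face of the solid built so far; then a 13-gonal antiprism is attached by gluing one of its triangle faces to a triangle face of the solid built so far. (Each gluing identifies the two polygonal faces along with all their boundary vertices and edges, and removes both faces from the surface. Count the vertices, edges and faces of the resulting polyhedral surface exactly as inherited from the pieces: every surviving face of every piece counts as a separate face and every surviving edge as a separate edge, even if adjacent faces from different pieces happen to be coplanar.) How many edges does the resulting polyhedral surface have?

70

A regular octahedron: V=6, E=12, F=8.
Attach a regular octahedron (V=6, E=12, F=8) along a 3-gon: merge 3 vertices and 3 edges, delete both glued faces → V=9, E=21, F=14.
Attach a 13-gonal antiprism (V=26, E=52, F=28) along a 3-gon: merge 3 vertices and 3 edges, delete both glued faces → V=32, E=70, F=40.
Check: V − E + F = 32 − 70 + 40 = 2.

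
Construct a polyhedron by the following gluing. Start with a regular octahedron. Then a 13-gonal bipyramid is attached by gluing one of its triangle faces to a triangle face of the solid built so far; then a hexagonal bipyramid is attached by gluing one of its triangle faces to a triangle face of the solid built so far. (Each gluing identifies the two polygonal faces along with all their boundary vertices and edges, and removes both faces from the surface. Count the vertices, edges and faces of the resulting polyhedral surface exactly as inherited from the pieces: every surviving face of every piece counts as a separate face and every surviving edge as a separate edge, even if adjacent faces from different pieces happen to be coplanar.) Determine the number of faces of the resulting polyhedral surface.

A regular octahedron: V=6, E=12, F=8.
Attach a 13-gonal bipyramid (V=15, E=39, F=26) along a 3-gon: merge 3 vertices and 3 edges, delete both glued faces → V=18, E=48, F=32.
Attach a hexagonal bipyramid (V=8, E=18, F=12) along a 3-gon: merge 3 vertices and 3 edges, delete both glued faces → V=23, E=63, F=42.
Check: V − E + F = 23 − 63 + 42 = 2.

42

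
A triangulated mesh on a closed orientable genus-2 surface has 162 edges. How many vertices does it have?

χ = 2 − 2·2 = -2, and every face is a triangle so 3F = 2E.
F = 2E/3 = 108. Then V = -2 + E − F = -2 + 162 − 108 = 52.

52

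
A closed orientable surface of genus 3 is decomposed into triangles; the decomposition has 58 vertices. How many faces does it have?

124

χ = 2 − 2·3 = -4, and every face is a triangle so 3F = 2E.
V − E + F = -4 with E = 3F/2 gives 58 − (3/2 − 1)·F = -4, so F = 124 and E = 186.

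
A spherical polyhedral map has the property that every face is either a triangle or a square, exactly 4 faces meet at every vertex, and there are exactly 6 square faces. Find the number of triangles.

Let x be the number of triangles; then F = 6 + x.
Edge–face incidences: 2E = 4·6 + 3·x = 24 + 3x.
Every vertex has degree 4, so 4V = 2E.
Euler: V − E + F = 2 ⇒ (2E)/4 − E + (6 + x) = 2.
Multiply by 8: 2·(2E) − 4·(2E) + 8·(6 + x) = 16, i.e. 48 + 8x − 2·(24 + 3x) = 16.
Collecting terms: 2x = 16, so x = 8.
Then 2E = 24 + 3·8 = 48, so E = 24, V = 2E/4 = 12, F = 6 + 8 = 14.

8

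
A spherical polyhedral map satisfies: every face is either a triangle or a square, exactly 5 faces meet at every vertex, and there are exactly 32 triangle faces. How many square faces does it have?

6

Let x be the number of squares; then F = 32 + x.
Edge–face incidences: 2E = 3·32 + 4·x = 96 + 4x.
Every vertex has degree 5, so 5V = 2E.
Euler: V − E + F = 2 ⇒ (2E)/5 − E + (32 + x) = 2.
Multiply by 10: 2·(2E) − 5·(2E) + 10·(32 + x) = 20, i.e. 320 + 10x − 3·(96 + 4x) = 20.
Collecting terms: −2x + 32 = 20, so −2x = −12, so x = 6.
Then 2E = 96 + 4·6 = 120, so E = 60, V = 2E/5 = 24, F = 32 + 6 = 38.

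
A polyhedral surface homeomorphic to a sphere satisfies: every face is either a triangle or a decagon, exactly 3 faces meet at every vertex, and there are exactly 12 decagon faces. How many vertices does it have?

60

Let x be the number of triangles; then F = 12 + x.
Edge–face incidences: 2E = 10·12 + 3·x = 120 + 3x.
Every vertex has degree 3, so 3V = 2E.
Euler: V − E + F = 2 ⇒ (2E)/3 − E + (12 + x) = 2.
Multiply by 6: 2·(2E) − 3·(2E) + 6·(12 + x) = 12, i.e. 72 + 6x − (120 + 3x) = 12.
Collecting terms: 3x − 48 = 12, so 3x = 60, so x = 20.
Then 2E = 120 + 3·20 = 180, so E = 90, V = 2E/3 = 60, F = 12 + 20 = 32.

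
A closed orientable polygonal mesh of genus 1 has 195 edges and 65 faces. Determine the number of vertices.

For a closed orientable surface of genus 1, χ = 2 − 2·1 = 0.
V = 0 + E − F = 0 + 195 − 65 = 130.

130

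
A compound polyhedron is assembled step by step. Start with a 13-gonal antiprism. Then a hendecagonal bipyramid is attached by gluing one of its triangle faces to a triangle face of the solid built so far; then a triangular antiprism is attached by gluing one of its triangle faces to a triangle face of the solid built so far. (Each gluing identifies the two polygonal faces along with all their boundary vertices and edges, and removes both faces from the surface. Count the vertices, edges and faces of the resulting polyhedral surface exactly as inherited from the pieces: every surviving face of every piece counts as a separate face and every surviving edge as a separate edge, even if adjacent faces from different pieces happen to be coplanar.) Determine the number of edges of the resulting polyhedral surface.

A 13-gonal antiprism: V=26, E=52, F=28.
Attach a hendecagonal bipyramid (V=13, E=33, F=22) along a 3-gon: merge 3 vertices and 3 edges, delete both glued faces → V=36, E=82, F=48.
Attach a triangular antiprism (V=6, E=12, F=8) along a 3-gon: merge 3 vertices and 3 edges, delete both glued faces → V=39, E=91, F=54.
Check: V − E + F = 39 − 91 + 54 = 2.

91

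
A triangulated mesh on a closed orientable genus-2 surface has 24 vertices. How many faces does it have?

52

χ = 2 − 2·2 = -2, and every face is a triangle so 3F = 2E.
V − E + F = -2 with E = 3F/2 gives 24 − (3/2 − 1)·F = -2, so F = 52 and E = 78.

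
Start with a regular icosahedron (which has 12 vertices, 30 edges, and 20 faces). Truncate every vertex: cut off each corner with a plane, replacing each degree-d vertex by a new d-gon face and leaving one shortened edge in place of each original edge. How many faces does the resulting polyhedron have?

Truncation replaces each original edge-end by a new vertex, so V′ = 2E = 60.
Each original edge survives, and each old vertex of degree d contributes d new edges; summing degrees gives Σd = 2E, so E′ = E + 2E = 3E = 90.
Each original face survives and each original vertex becomes one new face: F′ = F + V = 32.

32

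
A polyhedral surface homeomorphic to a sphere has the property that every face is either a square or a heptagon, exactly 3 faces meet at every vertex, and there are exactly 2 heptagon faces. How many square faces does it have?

Let x be the number of squares; then F = 2 + x.
Edge–face incidences: 2E = 7·2 + 4·x = 14 + 4x.
Every vertex has degree 3, so 3V = 2E.
Euler: V − E + F = 2 ⇒ (2E)/3 − E + (2 + x) = 2.
Multiply by 6: 2·(2E) − 3·(2E) + 6·(2 + x) = 12, i.e. 12 + 6x − (14 + 4x) = 12.
Collecting terms: 2x − 2 = 12, so 2x = 14, so x = 7.
Then 2E = 14 + 4·7 = 42, so E = 21, V = 2E/3 = 14, F = 2 + 7 = 9.

7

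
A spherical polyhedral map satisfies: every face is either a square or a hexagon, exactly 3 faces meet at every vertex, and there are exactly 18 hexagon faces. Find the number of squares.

6

Let x be the number of squares; then F = 18 + x.
Edge–face incidences: 2E = 6·18 + 4·x = 108 + 4x.
Every vertex has degree 3, so 3V = 2E.
Euler: V − E + F = 2 ⇒ (2E)/3 − E + (18 + x) = 2.
Multiply by 6: 2·(2E) − 3·(2E) + 6·(18 + x) = 12, i.e. 108 + 6x − (108 + 4x) = 12.
Collecting terms: 2x = 12, so x = 6.
Then 2E = 108 + 4·6 = 132, so E = 66, V = 2E/3 = 44, F = 18 + 6 = 24.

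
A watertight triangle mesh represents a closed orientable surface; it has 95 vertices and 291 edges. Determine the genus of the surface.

Every face is a triangle and each edge borders two faces, so 3F = 2·291, giving F = 194.
χ = V − E + F = 95 − 291 + 194 = -2.
For a closed orientable surface χ = 2 − 2g, so g = (2 − (-2))/2 = 2.

2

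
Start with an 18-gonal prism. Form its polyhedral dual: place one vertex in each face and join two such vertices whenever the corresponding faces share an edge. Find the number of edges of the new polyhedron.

The base solid has V = 36, E = 54, F = 20.
The dual swaps V and F and preserves E: V′ = F = 20, E′ = E = 54, F′ = V = 36.

54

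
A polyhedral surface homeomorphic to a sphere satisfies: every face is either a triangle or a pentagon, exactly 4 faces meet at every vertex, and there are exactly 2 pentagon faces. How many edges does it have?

Let x be the number of triangles; then F = 2 + x.
Edge–face incidences: 2E = 5·2 + 3·x = 10 + 3x.
Every vertex has degree 4, so 4V = 2E.
Euler: V − E + F = 2 ⇒ (2E)/4 − E + (2 + x) = 2.
Multiply by 8: 2·(2E) − 4·(2E) + 8·(2 + x) = 16, i.e. 16 + 8x − 2·(10 + 3x) = 16.
Collecting terms: 2x − 4 = 16, so 2x = 20, so x = 10.
Then 2E = 10 + 3·10 = 40, so E = 20, V = 2E/4 = 10, F = 2 + 10 = 12.

20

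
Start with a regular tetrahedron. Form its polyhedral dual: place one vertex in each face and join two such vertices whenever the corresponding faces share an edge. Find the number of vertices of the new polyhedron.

The base solid has V = 4, E = 6, F = 4.
The dual swaps V and F and preserves E: V′ = F = 4, E′ = E = 6, F′ = V = 4.

4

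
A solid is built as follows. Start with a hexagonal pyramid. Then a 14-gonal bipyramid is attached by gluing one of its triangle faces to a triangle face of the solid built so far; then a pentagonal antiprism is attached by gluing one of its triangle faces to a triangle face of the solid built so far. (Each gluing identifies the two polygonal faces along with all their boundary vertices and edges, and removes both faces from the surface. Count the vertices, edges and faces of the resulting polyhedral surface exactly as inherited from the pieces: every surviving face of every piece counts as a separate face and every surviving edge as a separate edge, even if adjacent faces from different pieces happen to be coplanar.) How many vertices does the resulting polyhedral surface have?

27

A hexagonal pyramid: V=7, E=12, F=7.
Attach a 14-gonal bipyramid (V=16, E=42, F=28) along a 3-gon: merge 3 vertices and 3 edges, delete both glued faces → V=20, E=51, F=33.
Attach a pentagonal antiprism (V=10, E=20, F=12) along a 3-gon: merge 3 vertices and 3 edges, delete both glued faces → V=27, E=68, F=43.
Check: V − E + F = 27 − 68 + 43 = 2.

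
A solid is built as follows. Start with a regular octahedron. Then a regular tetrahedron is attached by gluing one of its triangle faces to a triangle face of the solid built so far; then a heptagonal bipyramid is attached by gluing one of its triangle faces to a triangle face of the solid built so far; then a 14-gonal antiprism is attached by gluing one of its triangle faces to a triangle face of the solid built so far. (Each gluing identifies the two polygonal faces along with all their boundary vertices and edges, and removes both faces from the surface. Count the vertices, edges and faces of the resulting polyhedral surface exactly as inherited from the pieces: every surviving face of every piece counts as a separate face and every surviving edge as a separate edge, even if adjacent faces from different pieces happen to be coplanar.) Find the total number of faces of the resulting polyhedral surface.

A regular octahedron: V=6, E=12, F=8.
Attach a regular tetrahedron (V=4, E=6, F=4) along a 3-gon: merge 3 vertices and 3 edges, delete both glued faces → V=7, E=15, F=10.
Attach a heptagonal bipyramid (V=9, E=21, F=14) along a 3-gon: merge 3 vertices and 3 edges, delete both glued faces → V=13, E=33, F=22.
Attach a 14-gonal antiprism (V=28, E=56, F=30) along a 3-gon: merge 3 vertices and 3 edges, delete both glued faces → V=38, E=86, F=50.
Check: V − E + F = 38 − 86 + 50 = 2.

50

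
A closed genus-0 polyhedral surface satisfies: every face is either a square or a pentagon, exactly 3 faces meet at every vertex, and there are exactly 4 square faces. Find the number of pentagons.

4

Let x be the number of pentagons; then F = 4 + x.
Edge–face incidences: 2E = 4·4 + 5·x = 16 + 5x.
Every vertex has degree 3, so 3V = 2E.
Euler: V − E + F = 2 ⇒ (2E)/3 − E + (4 + x) = 2.
Multiply by 6: 2·(2E) − 3·(2E) + 6·(4 + x) = 12, i.e. 24 + 6x − (16 + 5x) = 12.
Collecting terms: x + 8 = 12, so x = 4.
Then 2E = 16 + 5·4 = 36, so E = 18, V = 2E/3 = 12, F = 4 + 4 = 8.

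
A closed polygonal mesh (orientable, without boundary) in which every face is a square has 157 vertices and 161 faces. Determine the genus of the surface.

3

Every face is a square, so 2E = 4·161 = 644, giving E = 322.
χ = V − E + F = 157 − 322 + 161 = -4.
For a closed orientable surface χ = 2 − 2g, so g = (2 − (-4))/2 = 3.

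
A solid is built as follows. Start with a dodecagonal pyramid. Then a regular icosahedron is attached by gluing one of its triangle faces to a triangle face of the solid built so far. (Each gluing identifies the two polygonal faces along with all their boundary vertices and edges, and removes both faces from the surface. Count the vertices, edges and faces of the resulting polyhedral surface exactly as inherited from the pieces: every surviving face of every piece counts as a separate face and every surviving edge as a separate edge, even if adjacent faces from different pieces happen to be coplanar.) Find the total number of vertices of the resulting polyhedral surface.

22

A dodecagonal pyramid: V=13, E=24, F=13.
Attach a regular icosahedron (V=12, E=30, F=20) along a 3-gon: merge 3 vertices and 3 edges, delete both glued faces → V=22, E=51, F=31.
Check: V − E + F = 22 − 51 + 31 = 2.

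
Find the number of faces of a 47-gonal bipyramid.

94

A bipyramid over an n-gon has 2n triangular faces and n + 2 vertices: V = 47 + 2 = 49, E = 3·47 = 141, F = 2·47 = 94.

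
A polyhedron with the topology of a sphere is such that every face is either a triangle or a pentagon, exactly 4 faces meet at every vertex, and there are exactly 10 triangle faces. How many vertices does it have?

10

Let x be the number of pentagons; then F = 10 + x.
Edge–face incidences: 2E = 3·10 + 5·x = 30 + 5x.
Every vertex has degree 4, so 4V = 2E.
Euler: V − E + F = 2 ⇒ (2E)/4 − E + (10 + x) = 2.
Multiply by 8: 2·(2E) − 4·(2E) + 8·(10 + x) = 16, i.e. 80 + 8x − 2·(30 + 5x) = 16.
Collecting terms: −2x + 20 = 16, so −2x = −4, so x = 2.
Then 2E = 30 + 5·2 = 40, so E = 20, V = 2E/4 = 10, F = 10 + 2 = 12.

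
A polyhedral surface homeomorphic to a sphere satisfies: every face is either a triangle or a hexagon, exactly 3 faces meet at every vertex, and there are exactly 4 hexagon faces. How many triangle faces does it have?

Let x be the number of triangles; then F = 4 + x.
Edge–face incidences: 2E = 6·4 + 3·x = 24 + 3x.
Every vertex has degree 3, so 3V = 2E.
Euler: V − E + F = 2 ⇒ (2E)/3 − E + (4 + x) = 2.
Multiply by 6: 2·(2E) − 3·(2E) + 6·(4 + x) = 12, i.e. 24 + 6x − (24 + 3x) = 12.
Collecting terms: 3x = 12, so x = 4.
Then 2E = 24 + 3·4 = 36, so E = 18, V = 2E/3 = 12, F = 4 + 4 = 8.

4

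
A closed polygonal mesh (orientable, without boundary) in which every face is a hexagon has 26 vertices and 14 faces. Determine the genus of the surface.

2

Every face is a hexagon, so 2E = 6·14 = 84, giving E = 42.
χ = V − E + F = 26 − 42 + 14 = -2.
For a closed orientable surface χ = 2 − 2g, so g = (2 − (-2))/2 = 2.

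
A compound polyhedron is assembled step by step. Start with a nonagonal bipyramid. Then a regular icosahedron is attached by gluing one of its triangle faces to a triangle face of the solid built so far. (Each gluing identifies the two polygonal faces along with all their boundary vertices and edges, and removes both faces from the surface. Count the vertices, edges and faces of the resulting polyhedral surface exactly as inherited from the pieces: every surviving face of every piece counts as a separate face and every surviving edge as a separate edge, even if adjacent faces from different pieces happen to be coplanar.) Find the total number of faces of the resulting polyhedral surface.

A nonagonal bipyramid: V=11, E=27, F=18.
Attach a regular icosahedron (V=12, E=30, F=20) along a 3-gon: merge 3 vertices and 3 edges, delete both glued faces → V=20, E=54, F=36.
Check: V − E + F = 20 − 54 + 36 = 2.

36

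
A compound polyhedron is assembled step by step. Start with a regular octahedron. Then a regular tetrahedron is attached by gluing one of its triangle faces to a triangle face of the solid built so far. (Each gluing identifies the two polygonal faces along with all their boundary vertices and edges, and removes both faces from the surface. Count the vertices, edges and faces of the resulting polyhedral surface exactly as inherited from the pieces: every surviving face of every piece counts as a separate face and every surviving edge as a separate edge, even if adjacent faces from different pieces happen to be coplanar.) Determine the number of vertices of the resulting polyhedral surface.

7

A regular octahedron: V=6, E=12, F=8.
Attach a regular tetrahedron (V=4, E=6, F=4) along a 3-gon: merge 3 vertices and 3 edges, delete both glued faces → V=7, E=15, F=10.
Check: V − E + F = 7 − 15 + 10 = 2.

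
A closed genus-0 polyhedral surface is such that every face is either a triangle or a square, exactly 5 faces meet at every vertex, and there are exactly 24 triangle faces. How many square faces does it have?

2

Let x be the number of squares; then F = 24 + x.
Edge–face incidences: 2E = 3·24 + 4·x = 72 + 4x.
Every vertex has degree 5, so 5V = 2E.
Euler: V − E + F = 2 ⇒ (2E)/5 − E + (24 + x) = 2.
Multiply by 10: 2·(2E) − 5·(2E) + 10·(24 + x) = 20, i.e. 240 + 10x − 3·(72 + 4x) = 20.
Collecting terms: −2x + 24 = 20, so −2x = −4, so x = 2.
Then 2E = 72 + 4·2 = 80, so E = 40, V = 2E/5 = 16, F = 24 + 2 = 26.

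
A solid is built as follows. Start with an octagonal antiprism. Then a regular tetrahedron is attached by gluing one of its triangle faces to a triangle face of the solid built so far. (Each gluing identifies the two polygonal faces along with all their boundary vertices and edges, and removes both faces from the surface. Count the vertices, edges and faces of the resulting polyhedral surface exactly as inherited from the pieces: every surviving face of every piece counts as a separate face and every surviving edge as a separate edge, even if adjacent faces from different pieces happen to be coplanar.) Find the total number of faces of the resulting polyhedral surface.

An octagonal antiprism: V=16, E=32, F=18.
Attach a regular tetrahedron (V=4, E=6, F=4) along a 3-gon: merge 3 vertices and 3 edges, delete both glued faces → V=17, E=35, F=20.
Check: V − E + F = 17 − 35 + 20 = 2.

20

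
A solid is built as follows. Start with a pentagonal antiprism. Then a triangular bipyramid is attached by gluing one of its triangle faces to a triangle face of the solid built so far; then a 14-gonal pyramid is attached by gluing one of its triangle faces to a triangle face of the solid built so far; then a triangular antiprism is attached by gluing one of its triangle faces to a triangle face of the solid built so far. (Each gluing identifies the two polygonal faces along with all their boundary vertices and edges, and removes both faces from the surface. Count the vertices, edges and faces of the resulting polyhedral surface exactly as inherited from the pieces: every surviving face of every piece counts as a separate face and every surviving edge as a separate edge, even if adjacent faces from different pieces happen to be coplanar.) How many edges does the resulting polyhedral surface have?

A pentagonal antiprism: V=10, E=20, F=12.
Attach a triangular bipyramid (V=5, E=9, F=6) along a 3-gon: merge 3 vertices and 3 edges, delete both glued faces → V=12, E=26, F=16.
Attach a 14-gonal pyramid (V=15, E=28, F=15) along a 3-gon: merge 3 vertices and 3 edges, delete both glued faces → V=24, E=51, F=29.
Attach a triangular antiprism (V=6, E=12, F=8) along a 3-gon: merge 3 vertices and 3 edges, delete both glued faces → V=27, E=60, F=35.
Check: V − E + F = 27 − 60 + 35 = 2.

60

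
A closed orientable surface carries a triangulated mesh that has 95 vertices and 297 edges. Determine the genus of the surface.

Every face is a triangle and each edge borders two faces, so 3F = 2·297, giving F = 198.
χ = V − E + F = 95 − 297 + 198 = -4.
For a closed orientable surface χ = 2 − 2g, so g = (2 − (-4))/2 = 3.

3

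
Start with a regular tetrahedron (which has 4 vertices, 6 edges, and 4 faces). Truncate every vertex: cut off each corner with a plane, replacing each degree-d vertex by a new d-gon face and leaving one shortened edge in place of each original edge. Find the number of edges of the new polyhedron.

18

Truncation replaces each original edge-end by a new vertex, so V′ = 2E = 12.
Each original edge survives, and each old vertex of degree d contributes d new edges; summing degrees gives Σd = 2E, so E′ = E + 2E = 3E = 18.
Each original face survives and each original vertex becomes one new face: F′ = F + V = 8.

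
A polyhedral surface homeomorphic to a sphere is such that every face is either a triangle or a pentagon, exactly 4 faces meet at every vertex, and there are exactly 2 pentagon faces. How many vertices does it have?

Let x be the number of triangles; then F = 2 + x.
Edge–face incidences: 2E = 5·2 + 3·x = 10 + 3x.
Every vertex has degree 4, so 4V = 2E.
Euler: V − E + F = 2 ⇒ (2E)/4 − E + (2 + x) = 2.
Multiply by 8: 2·(2E) − 4·(2E) + 8·(2 + x) = 16, i.e. 16 + 8x − 2·(10 + 3x) = 16.
Collecting terms: 2x − 4 = 16, so 2x = 20, so x = 10.
Then 2E = 10 + 3·10 = 40, so E = 20, V = 2E/4 = 10, F = 2 + 10 = 12.

10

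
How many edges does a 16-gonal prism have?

48

A prism on an n-gon has two n-gon bases and n rectangular sides: V = 2·16 = 32, E = 3·16 = 48, F = 16 + 2 = 18.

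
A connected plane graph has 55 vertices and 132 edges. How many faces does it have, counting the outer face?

Euler's formula for a connected plane graph: V − E + F = 2, so F = 2 − 55 + 132 = 79.

79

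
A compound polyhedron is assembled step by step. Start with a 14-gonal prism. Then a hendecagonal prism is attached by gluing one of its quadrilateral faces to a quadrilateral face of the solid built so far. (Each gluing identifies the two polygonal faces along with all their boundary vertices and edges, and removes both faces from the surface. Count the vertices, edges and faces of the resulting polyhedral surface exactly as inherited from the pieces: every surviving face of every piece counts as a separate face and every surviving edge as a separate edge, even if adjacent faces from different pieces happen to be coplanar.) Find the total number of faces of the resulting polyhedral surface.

A 14-gonal prism: V=28, E=42, F=16.
Attach a hendecagonal prism (V=22, E=33, F=13) along a 4-gon: merge 4 vertices and 4 edges, delete both glued faces → V=46, E=71, F=27.
Check: V − E + F = 46 − 71 + 27 = 2.

27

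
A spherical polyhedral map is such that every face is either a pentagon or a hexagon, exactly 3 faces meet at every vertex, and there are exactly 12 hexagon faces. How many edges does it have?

66

Let x be the number of pentagons; then F = 12 + x.
Edge–face incidences: 2E = 6·12 + 5·x = 72 + 5x.
Every vertex has degree 3, so 3V = 2E.
Euler: V − E + F = 2 ⇒ (2E)/3 − E + (12 + x) = 2.
Multiply by 6: 2·(2E) − 3·(2E) + 6·(12 + x) = 12, i.e. 72 + 6x − (72 + 5x) = 12.
Collecting terms: x = 12.
Then 2E = 72 + 5·12 = 132, so E = 66, V = 2E/3 = 44, F = 12 + 12 = 24.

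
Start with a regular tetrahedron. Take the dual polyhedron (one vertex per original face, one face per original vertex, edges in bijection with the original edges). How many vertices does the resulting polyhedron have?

4

The base solid has V = 4, E = 6, F = 4.
The dual swaps V and F and preserves E: V′ = F = 4, E′ = E = 6, F′ = V = 4.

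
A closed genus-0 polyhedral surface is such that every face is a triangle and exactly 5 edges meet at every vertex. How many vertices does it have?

Each face has 3 edges and each edge borders two faces, so 2E = 3F.
Each vertex has degree 5, so 5V = 2E and hence V = 3F/5.
Euler: V − E + F = 2 ⇒ (3F/5) − (3F/2) + F = 2.
Multiply by 10: (6 − 15 + 10)F = 20, i.e. 1F = 20.
So F = 20, E = 3·20/2 = 30, V = 3·20/5 = 12.

12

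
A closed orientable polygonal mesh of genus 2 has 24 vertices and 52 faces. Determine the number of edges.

78

For a closed orientable surface of genus 2, χ = 2 − 2·2 = -2.
E = V + F − (-2) = 24 + 52 − (-2) = 78.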